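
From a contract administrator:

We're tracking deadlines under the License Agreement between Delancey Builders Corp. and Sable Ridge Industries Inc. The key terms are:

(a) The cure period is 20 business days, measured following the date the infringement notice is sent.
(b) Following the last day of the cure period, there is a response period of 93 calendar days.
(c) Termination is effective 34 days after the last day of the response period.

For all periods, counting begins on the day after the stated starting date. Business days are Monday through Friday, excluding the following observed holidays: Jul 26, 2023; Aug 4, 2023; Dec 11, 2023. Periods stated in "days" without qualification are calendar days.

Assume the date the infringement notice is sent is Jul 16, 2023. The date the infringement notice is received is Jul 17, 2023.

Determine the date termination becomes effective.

The last day of the cure period: counting 20 business days from Sunday, Jul 16, 2023 (Jul 17, Jul 18, Jul 19, Jul 20, …, Aug 11, Aug 14, Aug 15, skipping weekends and the listed holidays on Jul 26, Aug 4) reaches Tuesday, Aug 15, 2023.
The last day of the response period: Aug 15, 2023 + 93 days = Nov 16, 2023.
The date termination becomes effective: Nov 16, 2023 + 34 days = Dec 20, 2023.

Dec 20, 2023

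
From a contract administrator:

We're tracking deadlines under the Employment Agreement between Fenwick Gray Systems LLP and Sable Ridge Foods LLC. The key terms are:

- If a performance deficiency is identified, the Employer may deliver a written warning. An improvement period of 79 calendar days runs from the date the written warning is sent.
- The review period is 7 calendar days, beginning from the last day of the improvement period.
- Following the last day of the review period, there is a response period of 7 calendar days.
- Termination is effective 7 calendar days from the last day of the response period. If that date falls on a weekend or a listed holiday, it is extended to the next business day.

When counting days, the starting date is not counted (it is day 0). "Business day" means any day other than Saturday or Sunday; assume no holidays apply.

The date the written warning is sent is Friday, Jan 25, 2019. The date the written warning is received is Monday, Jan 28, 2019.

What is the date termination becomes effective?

The last day of the improvement period: 79 calendar days after Jan 25, 2019 is Apr 14, 2019.
Adding 7 calendar days to Apr 14, 2019 gives Apr 21, 2019, which is the last day of the review period.
The last day of the response period: 7 calendar days after Apr 21, 2019 is Apr 28, 2019.
Adding 7 calendar days to Apr 28, 2019 gives May 5, 2019, which is the date termination becomes effective. That falls on a Sunday, so it rolls to the next business day, Monday, May 6, 2019.

May 6, 2019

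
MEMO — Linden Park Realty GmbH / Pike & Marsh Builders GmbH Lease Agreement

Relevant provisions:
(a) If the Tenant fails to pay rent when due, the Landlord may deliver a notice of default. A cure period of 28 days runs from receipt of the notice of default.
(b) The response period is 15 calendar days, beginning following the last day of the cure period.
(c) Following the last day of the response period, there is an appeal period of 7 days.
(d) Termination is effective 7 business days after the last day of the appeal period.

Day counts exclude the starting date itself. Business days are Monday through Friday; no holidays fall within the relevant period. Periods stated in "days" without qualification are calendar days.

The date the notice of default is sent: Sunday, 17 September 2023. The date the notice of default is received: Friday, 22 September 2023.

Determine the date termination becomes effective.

Adding 28 calendar days to 22 September 2023 gives 20 October 2023, which is the last day of the cure period.
The last day of the response period: 15 calendar days after 20 October 2023 is 4 November 2023.
Adding 7 calendar days to 4 November 2023 gives 11 November 2023, which is the last day of the appeal period.
From Saturday, 11 November 2023, 7 business days (Nov 13, Nov 14, Nov 15, Nov 16, Nov 17, Nov 20, Nov 21, skipping weekends) brings us to Tuesday, 21 November 2023, which is the date termination becomes effective.

21 November 2023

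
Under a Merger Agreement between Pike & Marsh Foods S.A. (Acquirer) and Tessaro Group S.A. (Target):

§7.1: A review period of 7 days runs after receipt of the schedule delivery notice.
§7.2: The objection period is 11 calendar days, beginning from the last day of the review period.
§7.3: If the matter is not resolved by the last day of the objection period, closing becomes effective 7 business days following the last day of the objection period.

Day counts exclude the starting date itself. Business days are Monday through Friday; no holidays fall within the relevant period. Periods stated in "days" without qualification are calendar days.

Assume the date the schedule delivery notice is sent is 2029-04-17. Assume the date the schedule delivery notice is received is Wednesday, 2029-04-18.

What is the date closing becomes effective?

2029-05-15

The last day of the review period: 7 calendar days after 2029-04-18 is 2029-04-25.
The last day of the objection period: 2029-04-25 + 11 days = 2029-05-06.
The date closing becomes effective: counting 7 business days from Sunday, 2029-05-06 (May 7, May 8, May 9, May 10, May 11, May 14, May 15, skipping weekends) reaches Tuesday, 2029-05-15.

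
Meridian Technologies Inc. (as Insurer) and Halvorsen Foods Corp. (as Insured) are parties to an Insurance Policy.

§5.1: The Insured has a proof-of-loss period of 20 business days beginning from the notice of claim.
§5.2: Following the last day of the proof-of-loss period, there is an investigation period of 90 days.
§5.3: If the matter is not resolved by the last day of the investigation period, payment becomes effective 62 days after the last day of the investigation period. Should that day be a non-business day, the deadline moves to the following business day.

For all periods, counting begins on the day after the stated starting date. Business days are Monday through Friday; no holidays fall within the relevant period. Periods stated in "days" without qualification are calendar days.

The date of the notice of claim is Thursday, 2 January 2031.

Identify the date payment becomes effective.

1 July 2031

The last day of the proof-of-loss period: 20 business days after Thursday, 2 January 2031, skipping weekends — Jan 3, Jan 6, Jan 7, Jan 8, …, Jan 28, Jan 29, Jan 30 — lands on Thursday, 30 January 2031.
Adding 90 calendar days to 30 January 2031 gives 30 April 2031, which is the last day of the investigation period.
The date payment becomes effective: 30 April 2031 + 62 days = 1 July 2031. 1 July 2031 is a Tuesday, so no roll-forward applies.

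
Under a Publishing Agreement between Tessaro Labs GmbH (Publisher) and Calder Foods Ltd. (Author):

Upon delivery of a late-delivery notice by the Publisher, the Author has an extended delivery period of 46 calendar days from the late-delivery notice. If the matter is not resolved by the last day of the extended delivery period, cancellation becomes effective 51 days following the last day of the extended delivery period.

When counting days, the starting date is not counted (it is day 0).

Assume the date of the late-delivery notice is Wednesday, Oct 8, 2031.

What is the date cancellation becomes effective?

Jan 13, 2032

The last day of the extended delivery period: 46 calendar days after Oct 8, 2031 is Nov 23, 2031.
The date cancellation becomes effective: 51 calendar days after Nov 23, 2031 is Jan 13, 2032.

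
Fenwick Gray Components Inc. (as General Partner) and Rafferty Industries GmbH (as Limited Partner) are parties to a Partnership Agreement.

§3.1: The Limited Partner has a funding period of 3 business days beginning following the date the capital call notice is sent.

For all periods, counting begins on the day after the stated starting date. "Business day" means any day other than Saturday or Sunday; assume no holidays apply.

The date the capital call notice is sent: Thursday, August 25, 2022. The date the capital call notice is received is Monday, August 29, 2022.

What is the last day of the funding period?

August 30, 2022

The last day of the funding period: counting 3 business days from Thursday, August 25, 2022 (Aug 26, Aug 29, Aug 30, skipping weekends) reaches Tuesday, August 30, 2022.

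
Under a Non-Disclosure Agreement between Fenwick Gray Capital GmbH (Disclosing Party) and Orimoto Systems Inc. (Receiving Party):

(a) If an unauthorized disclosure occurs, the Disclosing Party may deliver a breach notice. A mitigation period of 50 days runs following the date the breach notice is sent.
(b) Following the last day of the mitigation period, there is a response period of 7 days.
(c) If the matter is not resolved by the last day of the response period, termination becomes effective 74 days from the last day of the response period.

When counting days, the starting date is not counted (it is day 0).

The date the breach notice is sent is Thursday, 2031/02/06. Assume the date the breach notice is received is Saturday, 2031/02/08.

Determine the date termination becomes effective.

2031/06/17

Adding 50 calendar days to 2031/02/06 gives 2031/03/28, which is the last day of the mitigation period.
Adding 7 calendar days to 2031/03/28 gives 2031/04/04, which is the last day of the response period.
Adding 74 calendar days to 2031/04/04 gives 2031/06/17, which is the date termination becomes effective.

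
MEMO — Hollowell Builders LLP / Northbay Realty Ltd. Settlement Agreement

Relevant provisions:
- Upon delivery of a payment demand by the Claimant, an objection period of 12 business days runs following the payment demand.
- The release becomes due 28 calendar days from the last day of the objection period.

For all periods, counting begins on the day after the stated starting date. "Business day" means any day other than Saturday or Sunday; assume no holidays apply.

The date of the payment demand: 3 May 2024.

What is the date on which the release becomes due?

The last day of the objection period: 12 business days after Friday, 3 May 2024, skipping weekends — May 6, May 7, May 8, May 9, …, May 17, May 20, May 21 — lands on Tuesday, 21 May 2024.
The date on which the release becomes due: 28 calendar days after 21 May 2024 is 18 June 2024.

18 June 2024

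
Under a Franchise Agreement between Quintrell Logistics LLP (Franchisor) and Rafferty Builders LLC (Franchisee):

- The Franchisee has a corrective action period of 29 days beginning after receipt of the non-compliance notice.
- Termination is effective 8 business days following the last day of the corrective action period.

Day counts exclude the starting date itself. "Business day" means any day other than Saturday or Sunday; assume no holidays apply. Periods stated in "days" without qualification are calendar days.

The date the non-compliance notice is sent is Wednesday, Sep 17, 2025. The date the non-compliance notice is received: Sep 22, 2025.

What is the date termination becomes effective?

Oct 31, 2025

The last day of the corrective action period: Sep 22, 2025 + 29 days = Oct 21, 2025.
The date termination becomes effective: counting 8 business days from Tuesday, Oct 21, 2025 (Oct 22, Oct 23, Oct 24, Oct 27, Oct 28, Oct 29, Oct 30, Oct 31, skipping weekends) reaches Friday, Oct 31, 2025.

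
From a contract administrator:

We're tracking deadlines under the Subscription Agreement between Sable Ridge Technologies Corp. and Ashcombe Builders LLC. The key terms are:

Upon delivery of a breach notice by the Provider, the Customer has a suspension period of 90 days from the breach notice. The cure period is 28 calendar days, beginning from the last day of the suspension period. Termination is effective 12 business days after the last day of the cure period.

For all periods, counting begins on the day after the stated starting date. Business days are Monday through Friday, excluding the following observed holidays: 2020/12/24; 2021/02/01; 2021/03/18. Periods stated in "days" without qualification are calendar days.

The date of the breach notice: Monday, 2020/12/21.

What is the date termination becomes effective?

The last day of the suspension period: 2020/12/21 + 90 days = 2021/03/21.
Adding 28 calendar days to 2021/03/21 gives 2021/04/18, which is the last day of the cure period.
The date termination becomes effective: 12 business days after Sunday, 2021/04/18, skipping weekends — Apr 19, Apr 20, Apr 21, Apr 22, …, Apr 30, May 3, May 4 — lands on Tuesday, 2021/05/04.

2021/05/04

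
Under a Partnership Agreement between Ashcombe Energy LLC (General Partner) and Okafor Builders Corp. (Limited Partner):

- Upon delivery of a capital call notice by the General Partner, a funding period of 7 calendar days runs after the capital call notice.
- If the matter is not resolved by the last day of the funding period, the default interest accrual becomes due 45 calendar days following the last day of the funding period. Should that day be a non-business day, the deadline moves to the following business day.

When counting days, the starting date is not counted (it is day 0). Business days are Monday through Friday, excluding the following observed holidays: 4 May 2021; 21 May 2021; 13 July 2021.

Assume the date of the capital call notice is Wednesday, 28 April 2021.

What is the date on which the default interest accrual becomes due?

21 June 2021

The last day of the funding period: 7 calendar days after 28 April 2021 is 5 May 2021.
The date on which the default interest accrual becomes due: 5 May 2021 + 45 days = 19 June 2021. That falls on a Saturday, so it rolls to the next business day, Monday, 21 June 2021.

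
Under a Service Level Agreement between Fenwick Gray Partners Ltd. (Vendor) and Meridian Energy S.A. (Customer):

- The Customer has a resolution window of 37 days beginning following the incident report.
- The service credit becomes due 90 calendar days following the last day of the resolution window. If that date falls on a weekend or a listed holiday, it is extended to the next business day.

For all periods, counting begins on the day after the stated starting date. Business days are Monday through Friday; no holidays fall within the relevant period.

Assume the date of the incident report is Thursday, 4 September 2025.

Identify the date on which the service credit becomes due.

The last day of the resolution window: 4 September 2025 + 37 days = 11 October 2025.
The date on which the service credit becomes due: 11 October 2025 + 90 days = 9 January 2026. 9 January 2026 is a Friday, so no roll-forward applies.

9 January 2026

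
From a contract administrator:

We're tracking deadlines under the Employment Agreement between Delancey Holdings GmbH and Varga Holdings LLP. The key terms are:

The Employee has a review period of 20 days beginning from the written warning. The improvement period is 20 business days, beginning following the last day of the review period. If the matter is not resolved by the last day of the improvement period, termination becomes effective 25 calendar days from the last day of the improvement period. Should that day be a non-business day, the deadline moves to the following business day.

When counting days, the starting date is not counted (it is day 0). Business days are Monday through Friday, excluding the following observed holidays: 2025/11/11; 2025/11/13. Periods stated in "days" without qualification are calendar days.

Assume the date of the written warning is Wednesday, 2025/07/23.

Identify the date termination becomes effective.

2025/10/06

The last day of the review period: 20 calendar days after 2025/07/23 is 2025/08/12.
From Tuesday, 2025/08/12, 20 business days (Aug 13, Aug 14, Aug 15, Aug 18, …, Sep 5, Sep 8, Sep 9, skipping weekends) brings us to Tuesday, 2025/09/09, which is the last day of the improvement period.
Adding 25 calendar days to 2025/09/09 gives 2025/10/04, which is the date termination becomes effective. That falls on a Saturday, so it rolls to the next business day, Monday, 2025/10/06.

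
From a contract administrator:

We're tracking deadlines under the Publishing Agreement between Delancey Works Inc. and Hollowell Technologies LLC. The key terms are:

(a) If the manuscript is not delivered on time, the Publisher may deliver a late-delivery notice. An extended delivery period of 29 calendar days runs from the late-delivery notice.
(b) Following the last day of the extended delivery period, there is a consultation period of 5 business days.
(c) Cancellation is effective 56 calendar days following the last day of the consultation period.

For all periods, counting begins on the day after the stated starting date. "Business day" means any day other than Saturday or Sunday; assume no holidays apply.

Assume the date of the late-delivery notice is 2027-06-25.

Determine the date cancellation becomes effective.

The last day of the extended delivery period: 29 calendar days after 2027-06-25 is 2027-07-24.
The last day of the consultation period: 5 business days after Saturday, 2027-07-24, skipping weekends — Jul 26, Jul 27, Jul 28, Jul 29, Jul 30 — lands on Friday, 2027-07-30.
Adding 56 calendar days to 2027-07-30 gives 2027-09-24, which is the date cancellation becomes effective.

2027-09-24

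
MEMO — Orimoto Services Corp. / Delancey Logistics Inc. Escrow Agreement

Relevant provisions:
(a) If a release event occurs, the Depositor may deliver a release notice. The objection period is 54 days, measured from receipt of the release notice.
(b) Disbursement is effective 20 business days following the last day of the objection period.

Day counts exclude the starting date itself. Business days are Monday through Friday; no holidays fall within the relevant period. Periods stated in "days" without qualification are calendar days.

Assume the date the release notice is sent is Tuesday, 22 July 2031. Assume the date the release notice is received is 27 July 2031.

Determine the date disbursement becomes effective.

17 October 2031

Adding 54 calendar days to 27 July 2031 gives 19 September 2031, which is the last day of the objection period.
The date disbursement becomes effective: counting 20 business days from Friday, 19 September 2031 (Sep 22, Sep 23, Sep 24, Sep 25, …, Oct 15, Oct 16, Oct 17, skipping weekends) reaches Friday, 17 October 2031.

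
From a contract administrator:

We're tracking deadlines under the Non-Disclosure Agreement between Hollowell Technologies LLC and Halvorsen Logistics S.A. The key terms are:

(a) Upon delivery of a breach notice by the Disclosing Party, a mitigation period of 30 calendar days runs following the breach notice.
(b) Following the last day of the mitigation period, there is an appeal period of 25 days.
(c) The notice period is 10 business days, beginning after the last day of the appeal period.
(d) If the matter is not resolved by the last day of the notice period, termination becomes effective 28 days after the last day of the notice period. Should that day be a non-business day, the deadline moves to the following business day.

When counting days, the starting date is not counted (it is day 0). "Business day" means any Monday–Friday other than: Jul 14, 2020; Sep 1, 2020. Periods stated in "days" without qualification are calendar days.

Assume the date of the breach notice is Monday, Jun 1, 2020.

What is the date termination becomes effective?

Sep 4, 2020

The last day of the mitigation period: 30 calendar days after Jun 1, 2020 is Jul 1, 2020.
The last day of the appeal period: 25 calendar days after Jul 1, 2020 is Jul 26, 2020.
From Sunday, Jul 26, 2020, 10 business days (Jul 27, Jul 28, Jul 29, Jul 30, Jul 31, Aug 3, Aug 4, Aug 5, Aug 6, Aug 7, skipping weekends) brings us to Friday, Aug 7, 2020, which is the last day of the notice period.
Adding 28 calendar days to Aug 7, 2020 gives Sep 4, 2020, which is the date termination becomes effective. Sep 4, 2020 is a Friday and is not a listed holiday, so no roll-forward applies.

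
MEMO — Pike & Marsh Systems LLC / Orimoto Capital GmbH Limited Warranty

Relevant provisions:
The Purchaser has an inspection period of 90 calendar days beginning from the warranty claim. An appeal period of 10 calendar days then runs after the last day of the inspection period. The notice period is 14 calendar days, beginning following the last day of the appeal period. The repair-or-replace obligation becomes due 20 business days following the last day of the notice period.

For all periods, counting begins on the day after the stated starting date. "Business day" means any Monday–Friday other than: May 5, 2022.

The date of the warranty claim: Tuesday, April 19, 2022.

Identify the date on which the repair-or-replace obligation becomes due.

The last day of the inspection period: April 19, 2022 + 90 days = July 18, 2022.
The last day of the appeal period: July 18, 2022 + 10 days = July 28, 2022.
The last day of the notice period: July 28, 2022 + 14 days = August 11, 2022.
The date on which the repair-or-replace obligation becomes due: 20 business days after Thursday, August 11, 2022, skipping weekends — Aug 12, Aug 15, Aug 16, Aug 17, …, Sep 6, Sep 7, Sep 8 — lands on Thursday, September 8, 2022.

September 8, 2022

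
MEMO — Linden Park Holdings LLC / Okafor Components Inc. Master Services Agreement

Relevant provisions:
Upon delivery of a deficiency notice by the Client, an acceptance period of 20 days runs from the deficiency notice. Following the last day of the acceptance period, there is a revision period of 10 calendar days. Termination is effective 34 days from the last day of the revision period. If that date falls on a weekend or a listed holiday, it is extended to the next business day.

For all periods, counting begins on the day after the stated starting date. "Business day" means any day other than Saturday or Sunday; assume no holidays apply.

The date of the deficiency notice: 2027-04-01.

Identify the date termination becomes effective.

2027-06-04

The last day of the acceptance period: 2027-04-01 + 20 days = 2027-04-21.
Adding 10 calendar days to 2027-04-21 gives 2027-05-01, which is the last day of the revision period.
Adding 34 calendar days to 2027-05-01 gives 2027-06-04, which is the date termination becomes effective. 2027-06-04 is a Friday, so no roll-forward applies.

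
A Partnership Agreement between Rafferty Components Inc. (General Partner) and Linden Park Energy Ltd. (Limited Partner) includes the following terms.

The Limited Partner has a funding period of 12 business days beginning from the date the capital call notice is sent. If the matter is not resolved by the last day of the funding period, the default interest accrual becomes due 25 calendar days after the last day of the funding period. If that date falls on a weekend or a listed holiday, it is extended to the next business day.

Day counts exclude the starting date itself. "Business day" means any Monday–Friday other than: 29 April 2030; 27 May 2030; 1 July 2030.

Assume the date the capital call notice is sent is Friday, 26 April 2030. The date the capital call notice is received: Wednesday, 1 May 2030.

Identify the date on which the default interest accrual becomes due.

10 June 2030

The last day of the funding period: counting 12 business days from Friday, 26 April 2030 (Apr 30, May 1, May 2, May 3, …, May 13, May 14, May 15, skipping weekends and the listed holiday on Apr 29) reaches Wednesday, 15 May 2030.
The date on which the default interest accrual becomes due: 25 calendar days after 15 May 2030 is 9 June 2030. That falls on a Sunday, so it rolls to the next business day, Monday, 10 June 2030.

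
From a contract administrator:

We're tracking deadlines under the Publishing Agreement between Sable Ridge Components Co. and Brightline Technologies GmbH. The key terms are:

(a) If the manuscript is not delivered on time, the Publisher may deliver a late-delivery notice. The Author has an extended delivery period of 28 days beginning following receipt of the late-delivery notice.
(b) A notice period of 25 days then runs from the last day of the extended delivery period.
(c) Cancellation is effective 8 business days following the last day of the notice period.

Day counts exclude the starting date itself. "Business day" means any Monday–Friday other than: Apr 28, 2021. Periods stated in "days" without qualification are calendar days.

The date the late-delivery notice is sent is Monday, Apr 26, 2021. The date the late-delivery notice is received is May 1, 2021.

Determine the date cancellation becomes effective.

Jul 5, 2021

Adding 28 calendar days to May 1, 2021 gives May 29, 2021, which is the last day of the extended delivery period.
The last day of the notice period: May 29, 2021 + 25 days = Jun 23, 2021.
The date cancellation becomes effective: counting 8 business days from Wednesday, Jun 23, 2021 (Jun 24, Jun 25, Jun 28, Jun 29, Jun 30, Jul 1, Jul 2, Jul 5, skipping weekends) reaches Monday, Jul 5, 2021.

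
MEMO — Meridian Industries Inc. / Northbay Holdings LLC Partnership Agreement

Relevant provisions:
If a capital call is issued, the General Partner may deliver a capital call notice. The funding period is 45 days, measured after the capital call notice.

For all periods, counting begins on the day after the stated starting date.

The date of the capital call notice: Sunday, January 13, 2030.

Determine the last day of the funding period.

The last day of the funding period: 45 calendar days after January 13, 2030 is February 27, 2030.

February 27, 2030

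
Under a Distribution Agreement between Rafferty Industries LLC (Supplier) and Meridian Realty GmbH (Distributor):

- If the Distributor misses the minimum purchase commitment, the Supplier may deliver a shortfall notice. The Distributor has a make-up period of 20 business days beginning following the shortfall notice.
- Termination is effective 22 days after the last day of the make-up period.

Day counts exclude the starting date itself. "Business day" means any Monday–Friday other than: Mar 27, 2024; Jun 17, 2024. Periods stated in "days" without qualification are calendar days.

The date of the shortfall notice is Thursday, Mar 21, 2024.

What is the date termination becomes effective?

May 11, 2024

From Thursday, Mar 21, 2024, 20 business days (Mar 22, Mar 25, Mar 26, Mar 28, …, Apr 17, Apr 18, Apr 19, skipping weekends and the listed holiday on Mar 27) brings us to Friday, Apr 19, 2024, which is the last day of the make-up period.
Adding 22 calendar days to Apr 19, 2024 gives May 11, 2024, which is the date termination becomes effective.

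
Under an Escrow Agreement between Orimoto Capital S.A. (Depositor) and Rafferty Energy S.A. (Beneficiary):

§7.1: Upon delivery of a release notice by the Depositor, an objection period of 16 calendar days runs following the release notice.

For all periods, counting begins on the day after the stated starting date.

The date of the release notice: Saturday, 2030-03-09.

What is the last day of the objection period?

The last day of the objection period: 2030-03-09 + 16 days = 2030-03-25.

2030-03-25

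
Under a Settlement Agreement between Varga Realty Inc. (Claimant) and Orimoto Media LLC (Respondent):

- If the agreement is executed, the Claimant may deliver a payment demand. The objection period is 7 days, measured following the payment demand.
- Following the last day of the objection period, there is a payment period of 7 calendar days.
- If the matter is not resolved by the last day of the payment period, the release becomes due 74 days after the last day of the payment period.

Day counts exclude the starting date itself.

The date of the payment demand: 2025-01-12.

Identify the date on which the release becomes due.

2025-04-10

The last day of the objection period: 7 calendar days after 2025-01-12 is 2025-01-19.
The last day of the payment period: 2025-01-19 + 7 days = 2025-01-26.
The date on which the release becomes due: 74 calendar days after 2025-01-26 is 2025-04-10.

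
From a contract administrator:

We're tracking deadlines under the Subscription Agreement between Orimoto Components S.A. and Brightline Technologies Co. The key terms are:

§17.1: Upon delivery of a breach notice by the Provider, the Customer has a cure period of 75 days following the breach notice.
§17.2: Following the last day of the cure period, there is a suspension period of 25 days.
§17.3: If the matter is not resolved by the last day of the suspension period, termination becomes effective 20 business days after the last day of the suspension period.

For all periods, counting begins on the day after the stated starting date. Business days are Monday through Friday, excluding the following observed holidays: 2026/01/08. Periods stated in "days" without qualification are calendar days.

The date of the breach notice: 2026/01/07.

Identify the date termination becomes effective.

The last day of the cure period: 75 calendar days after 2026/01/07 is 2026/03/23.
The last day of the suspension period: 25 calendar days after 2026/03/23 is 2026/04/17.
From Friday, 2026/04/17, 20 business days (Apr 20, Apr 21, Apr 22, Apr 23, …, May 13, May 14, May 15, skipping weekends) brings us to Friday, 2026/05/15, which is the date termination becomes effective.

2026/05/15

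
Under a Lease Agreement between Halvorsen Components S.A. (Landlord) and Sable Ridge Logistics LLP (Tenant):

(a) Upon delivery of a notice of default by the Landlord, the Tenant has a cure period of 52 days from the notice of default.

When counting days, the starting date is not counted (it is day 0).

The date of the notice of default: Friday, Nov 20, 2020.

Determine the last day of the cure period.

Jan 11, 2021

The last day of the cure period: Nov 20, 2020 + 52 days = Jan 11, 2021.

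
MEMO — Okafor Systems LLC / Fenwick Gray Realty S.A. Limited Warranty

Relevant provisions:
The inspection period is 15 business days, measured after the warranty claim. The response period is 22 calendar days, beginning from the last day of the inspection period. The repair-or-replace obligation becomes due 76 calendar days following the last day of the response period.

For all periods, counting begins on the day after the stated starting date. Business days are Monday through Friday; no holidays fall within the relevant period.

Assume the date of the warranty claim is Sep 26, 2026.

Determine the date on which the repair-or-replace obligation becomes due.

From Saturday, Sep 26, 2026, 15 business days (Sep 28, Sep 29, Sep 30, Oct 1, …, Oct 14, Oct 15, Oct 16, skipping weekends) brings us to Friday, Oct 16, 2026, which is the last day of the inspection period.
The last day of the response period: 22 calendar days after Oct 16, 2026 is Nov 7, 2026.
The date on which the repair-or-replace obligation becomes due: Nov 7, 2026 + 76 days = Jan 22, 2027.

Jan 22, 2027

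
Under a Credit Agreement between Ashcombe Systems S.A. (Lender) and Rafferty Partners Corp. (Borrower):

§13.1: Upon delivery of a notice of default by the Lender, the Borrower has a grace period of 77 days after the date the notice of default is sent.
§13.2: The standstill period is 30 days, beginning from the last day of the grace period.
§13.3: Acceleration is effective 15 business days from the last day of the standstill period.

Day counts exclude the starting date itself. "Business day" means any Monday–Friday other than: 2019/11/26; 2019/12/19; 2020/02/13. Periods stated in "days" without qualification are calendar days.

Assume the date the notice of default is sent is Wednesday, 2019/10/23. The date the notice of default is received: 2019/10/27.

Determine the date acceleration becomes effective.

Adding 77 calendar days to 2019/10/23 gives 2020/01/08, which is the last day of the grace period.
The last day of the standstill period: 30 calendar days after 2020/01/08 is 2020/02/07.
From Friday, 2020/02/07, 15 business days (Feb 10, Feb 11, Feb 12, Feb 14, …, Feb 27, Feb 28, Mar 2, skipping weekends and the listed holiday on Feb 13) brings us to Monday, 2020/03/02, which is the date acceleration becomes effective.

2020/03/02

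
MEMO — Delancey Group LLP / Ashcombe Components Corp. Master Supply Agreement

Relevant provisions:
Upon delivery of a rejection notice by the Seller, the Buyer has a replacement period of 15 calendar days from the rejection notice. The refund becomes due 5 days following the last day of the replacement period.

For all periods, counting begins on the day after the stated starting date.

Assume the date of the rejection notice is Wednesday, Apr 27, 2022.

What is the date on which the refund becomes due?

May 17, 2022

The last day of the replacement period: 15 calendar days after Apr 27, 2022 is May 12, 2022.
The date on which the refund becomes due: 5 calendar days after May 12, 2022 is May 17, 2022.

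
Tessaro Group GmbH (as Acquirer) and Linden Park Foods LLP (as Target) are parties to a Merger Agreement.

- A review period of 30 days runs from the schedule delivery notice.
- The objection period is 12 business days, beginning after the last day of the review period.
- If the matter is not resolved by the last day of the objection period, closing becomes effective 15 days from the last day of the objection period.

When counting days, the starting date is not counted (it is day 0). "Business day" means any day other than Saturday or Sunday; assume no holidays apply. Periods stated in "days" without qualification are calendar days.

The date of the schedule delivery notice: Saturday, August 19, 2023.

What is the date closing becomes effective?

The last day of the review period: August 19, 2023 + 30 days = September 18, 2023.
From Monday, September 18, 2023, 12 business days (Sep 19, Sep 20, Sep 21, Sep 22, …, Oct 2, Oct 3, Oct 4, skipping weekends) brings us to Wednesday, October 4, 2023, which is the last day of the objection period.
The date closing becomes effective: October 4, 2023 + 15 days = October 19, 2023.

October 19, 2023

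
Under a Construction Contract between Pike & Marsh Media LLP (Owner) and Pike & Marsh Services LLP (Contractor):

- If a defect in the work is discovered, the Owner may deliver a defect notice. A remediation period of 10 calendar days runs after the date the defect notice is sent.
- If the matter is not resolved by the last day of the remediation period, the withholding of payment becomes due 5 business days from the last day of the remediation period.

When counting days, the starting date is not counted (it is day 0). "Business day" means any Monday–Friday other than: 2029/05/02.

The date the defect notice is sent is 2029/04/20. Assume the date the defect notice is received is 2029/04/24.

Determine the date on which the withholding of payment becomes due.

Adding 10 calendar days to 2029/04/20 gives 2029/04/30, which is the last day of the remediation period.
From Monday, 2029/04/30, 5 business days (May 1, May 3, May 4, May 7, May 8, skipping weekends and the listed holiday on May 2) brings us to Tuesday, 2029/05/08, which is the date on which the withholding of payment becomes due.

2029/05/08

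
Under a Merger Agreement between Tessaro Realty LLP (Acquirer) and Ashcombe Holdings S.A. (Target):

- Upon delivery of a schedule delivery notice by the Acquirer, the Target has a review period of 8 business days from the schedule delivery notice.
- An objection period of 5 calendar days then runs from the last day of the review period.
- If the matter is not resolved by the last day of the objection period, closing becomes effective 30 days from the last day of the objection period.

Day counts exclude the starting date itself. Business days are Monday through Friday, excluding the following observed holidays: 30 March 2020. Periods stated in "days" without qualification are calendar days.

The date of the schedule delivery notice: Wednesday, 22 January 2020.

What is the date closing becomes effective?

9 March 2020

The last day of the review period: 8 business days after Wednesday, 22 January 2020, skipping weekends — Jan 23, Jan 24, Jan 27, Jan 28, Jan 29, Jan 30, Jan 31, Feb 3 — lands on Monday, 3 February 2020.
The last day of the objection period: 3 February 2020 + 5 days = 8 February 2020.
The date closing becomes effective: 8 February 2020 + 30 days = 9 March 2020.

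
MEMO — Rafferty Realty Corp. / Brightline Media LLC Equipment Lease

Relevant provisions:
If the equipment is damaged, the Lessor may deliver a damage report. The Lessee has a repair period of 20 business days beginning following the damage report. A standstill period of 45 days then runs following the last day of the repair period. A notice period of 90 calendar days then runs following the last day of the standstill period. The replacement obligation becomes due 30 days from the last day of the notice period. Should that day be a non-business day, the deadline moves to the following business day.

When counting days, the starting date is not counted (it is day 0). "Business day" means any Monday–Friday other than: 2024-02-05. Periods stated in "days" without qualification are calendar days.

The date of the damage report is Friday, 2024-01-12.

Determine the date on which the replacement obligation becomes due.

The last day of the repair period: counting 20 business days from Friday, 2024-01-12 (Jan 15, Jan 16, Jan 17, Jan 18, …, Feb 8, Feb 9, Feb 12, skipping weekends and the listed holiday on Feb 5) reaches Monday, 2024-02-12.
Adding 45 calendar days to 2024-02-12 gives 2024-03-28, which is the last day of the standstill period.
The last day of the notice period: 2024-03-28 + 90 days = 2024-06-26.
The date on which the replacement obligation becomes due: 2024-06-26 + 30 days = 2024-07-26. 2024-07-26 is a Friday and is not a listed holiday, so no roll-forward applies.

2024-07-26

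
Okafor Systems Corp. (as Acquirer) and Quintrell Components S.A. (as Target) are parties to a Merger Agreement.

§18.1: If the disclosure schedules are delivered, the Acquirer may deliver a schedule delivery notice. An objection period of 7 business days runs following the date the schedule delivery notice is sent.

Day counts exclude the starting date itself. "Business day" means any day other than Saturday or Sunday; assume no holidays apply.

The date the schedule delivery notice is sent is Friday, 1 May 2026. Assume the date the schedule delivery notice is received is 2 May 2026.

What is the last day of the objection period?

12 May 2026

The last day of the objection period: counting 7 business days from Friday, 1 May 2026 (May 4, May 5, May 6, May 7, May 8, May 11, May 12, skipping weekends) reaches Tuesday, 12 May 2026.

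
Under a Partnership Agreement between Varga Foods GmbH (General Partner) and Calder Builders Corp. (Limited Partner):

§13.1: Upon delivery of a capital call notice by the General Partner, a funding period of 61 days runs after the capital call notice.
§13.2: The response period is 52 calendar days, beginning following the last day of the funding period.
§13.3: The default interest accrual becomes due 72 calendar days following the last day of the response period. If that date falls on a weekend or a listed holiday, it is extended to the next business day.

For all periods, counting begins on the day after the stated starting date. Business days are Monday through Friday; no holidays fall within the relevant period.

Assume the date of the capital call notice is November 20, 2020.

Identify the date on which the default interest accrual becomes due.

Adding 61 calendar days to November 20, 2020 gives January 20, 2021, which is the last day of the funding period.
The last day of the response period: January 20, 2021 + 52 days = March 13, 2021.
The date on which the default interest accrual becomes due: 72 calendar days after March 13, 2021 is May 24, 2021. May 24, 2021 is a Monday, so no roll-forward applies.

May 24, 2021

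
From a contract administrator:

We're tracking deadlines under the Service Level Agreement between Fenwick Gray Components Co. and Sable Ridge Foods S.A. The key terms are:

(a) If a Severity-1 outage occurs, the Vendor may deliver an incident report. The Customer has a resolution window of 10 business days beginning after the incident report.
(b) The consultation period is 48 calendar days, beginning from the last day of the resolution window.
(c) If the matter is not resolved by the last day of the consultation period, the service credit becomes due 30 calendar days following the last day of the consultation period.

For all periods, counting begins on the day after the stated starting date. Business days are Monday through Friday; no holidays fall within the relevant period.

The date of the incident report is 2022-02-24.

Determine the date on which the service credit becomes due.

2022-05-27

From Thursday, 2022-02-24, 10 business days (Feb 25, Feb 28, Mar 1, Mar 2, Mar 3, Mar 4, Mar 7, Mar 8, Mar 9, Mar 10, skipping weekends) brings us to Thursday, 2022-03-10, which is the last day of the resolution window.
The last day of the consultation period: 48 calendar days after 2022-03-10 is 2022-04-27.
The date on which the service credit becomes due: 30 calendar days after 2022-04-27 is 2022-05-27.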